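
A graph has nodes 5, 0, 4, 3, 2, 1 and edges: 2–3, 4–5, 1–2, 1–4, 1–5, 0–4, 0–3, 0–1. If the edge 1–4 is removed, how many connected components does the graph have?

1

1 and 4 are still connected via 1-0-4, so the component count stays at 1.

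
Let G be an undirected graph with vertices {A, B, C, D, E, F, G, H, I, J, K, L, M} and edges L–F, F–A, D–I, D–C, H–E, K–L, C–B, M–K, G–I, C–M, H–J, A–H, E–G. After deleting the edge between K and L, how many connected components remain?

1

K and L are still connected via K-M-C-D-I-G-E-H-A-F-L, so the component count stays at 1.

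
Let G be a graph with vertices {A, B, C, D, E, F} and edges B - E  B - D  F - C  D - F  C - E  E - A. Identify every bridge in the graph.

The edges on the cycle B-D-F-C-E-B are not bridges since each lies on that cycle.
But removing E - A disconnects E from A — this is a bridge.

A-E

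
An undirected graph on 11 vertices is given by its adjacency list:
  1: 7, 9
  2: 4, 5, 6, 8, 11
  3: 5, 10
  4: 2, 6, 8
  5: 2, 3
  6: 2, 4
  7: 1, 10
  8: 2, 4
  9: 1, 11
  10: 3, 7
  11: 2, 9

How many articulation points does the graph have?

Removing 2 increases the component count from 1 to 2, so 2 is a cut vertex.
By contrast removing 6 leaves 1 component; it is not a cut vertex. No other vertex is a cut vertex either.

1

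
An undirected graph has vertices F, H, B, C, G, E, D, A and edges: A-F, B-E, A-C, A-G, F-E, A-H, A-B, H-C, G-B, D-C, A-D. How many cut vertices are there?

Removing A increases the component count from 1 to 2, so A is a cut vertex.
By contrast removing E leaves 1 component; it is not a cut vertex. No other vertex is a cut vertex either.

1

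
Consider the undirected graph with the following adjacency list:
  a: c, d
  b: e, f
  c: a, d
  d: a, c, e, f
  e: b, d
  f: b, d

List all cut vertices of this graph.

d

Removing d increases the component count from 1 to 2, so d is a cut vertex.
By contrast removing c leaves 1 component; it is not a cut vertex. No other vertex is a cut vertex either.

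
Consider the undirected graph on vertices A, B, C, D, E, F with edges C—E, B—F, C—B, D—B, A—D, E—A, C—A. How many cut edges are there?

1

The edges on the cycle C-E-A-D-B-C are not bridges since each lies on that cycle.
But removing F—B disconnects F from B — this is a bridge.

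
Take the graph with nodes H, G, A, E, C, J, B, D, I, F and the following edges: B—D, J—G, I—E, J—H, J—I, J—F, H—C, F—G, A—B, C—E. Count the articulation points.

2

Removing B increases the component count from 2 to 3, so B is a cut vertex.
Removing J increases the component count from 2 to 3, so J is a cut vertex.
By contrast removing F leaves 2 components; it is not a cut vertex. No other vertex is a cut vertex either.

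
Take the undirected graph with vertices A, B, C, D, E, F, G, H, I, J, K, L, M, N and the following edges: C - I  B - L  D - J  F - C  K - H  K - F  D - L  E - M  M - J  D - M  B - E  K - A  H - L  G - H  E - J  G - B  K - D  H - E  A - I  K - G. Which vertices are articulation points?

K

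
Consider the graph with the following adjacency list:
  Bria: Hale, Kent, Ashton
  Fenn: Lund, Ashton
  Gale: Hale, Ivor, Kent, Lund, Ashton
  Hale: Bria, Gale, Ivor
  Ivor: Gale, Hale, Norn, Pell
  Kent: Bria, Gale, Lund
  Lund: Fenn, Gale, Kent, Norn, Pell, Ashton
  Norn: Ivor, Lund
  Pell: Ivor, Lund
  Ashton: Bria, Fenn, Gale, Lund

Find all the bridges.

none

The edges on the cycle Bria-Kent-Lund-Norn-Ivor-Hale-Bria are not bridges since each lies on that cycle.
Every edge lies on some cycle, so there are no bridges.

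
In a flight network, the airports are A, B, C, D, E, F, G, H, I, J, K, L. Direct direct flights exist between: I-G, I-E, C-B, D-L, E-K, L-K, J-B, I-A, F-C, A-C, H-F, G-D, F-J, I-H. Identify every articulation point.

Removing I increases the component count from 1 to 2, so I is a cut vertex.
By contrast removing H leaves 1 component; it is not a cut vertex. No other vertex is a cut vertex either.

I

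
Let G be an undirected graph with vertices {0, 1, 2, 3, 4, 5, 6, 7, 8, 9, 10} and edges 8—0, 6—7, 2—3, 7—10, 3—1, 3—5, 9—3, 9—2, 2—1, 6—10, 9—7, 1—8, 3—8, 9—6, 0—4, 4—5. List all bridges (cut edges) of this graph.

none

The edges on the cycle 9-6-10-7-9 are not bridges since each lies on that cycle.
Every edge lies on some cycle, so there are no bridges.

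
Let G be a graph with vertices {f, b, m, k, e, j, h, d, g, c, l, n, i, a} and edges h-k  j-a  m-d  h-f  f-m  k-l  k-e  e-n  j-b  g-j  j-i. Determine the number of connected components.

c is isolated — a component by itself.
Starting from a we can reach a, b, g, i, j. That is one component of size 5.
Starting from d we can reach d, e, f, h, k, l, m, n. That is one component of size 8.
Total: 3 components.

3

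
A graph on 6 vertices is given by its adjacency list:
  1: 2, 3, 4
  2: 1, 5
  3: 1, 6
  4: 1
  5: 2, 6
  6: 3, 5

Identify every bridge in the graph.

1-4

The edges on the cycle 1-2-5-6-3-1 are not bridges since each lies on that cycle.
But removing 1-4 disconnects 1 from 4 — this is a bridge.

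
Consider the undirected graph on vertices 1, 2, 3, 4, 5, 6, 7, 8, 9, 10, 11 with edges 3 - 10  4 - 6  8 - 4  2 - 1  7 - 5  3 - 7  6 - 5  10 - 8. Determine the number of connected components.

4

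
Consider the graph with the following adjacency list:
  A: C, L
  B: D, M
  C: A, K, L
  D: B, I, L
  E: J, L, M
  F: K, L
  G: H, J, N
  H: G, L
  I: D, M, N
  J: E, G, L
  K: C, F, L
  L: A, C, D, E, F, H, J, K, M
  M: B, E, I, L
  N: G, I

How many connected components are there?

Starting from A we can reach A, B, C, D, E, F, G, H, I, J, K, L, M, N. That is one component of size 14.
Total: 1 component.

1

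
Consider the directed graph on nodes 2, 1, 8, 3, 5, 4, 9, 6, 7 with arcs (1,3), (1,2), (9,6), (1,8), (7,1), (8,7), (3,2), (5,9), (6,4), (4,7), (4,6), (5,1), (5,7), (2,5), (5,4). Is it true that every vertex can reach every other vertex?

Yes

From 9 we can reach every vertex (1, 2, 3, 4, 5, 6, 7, 8, 9), and every vertex can reach 9 (1, 2, 3, 4, 5, 6, 7, 8, 9). So the whole graph is one strongly connected component.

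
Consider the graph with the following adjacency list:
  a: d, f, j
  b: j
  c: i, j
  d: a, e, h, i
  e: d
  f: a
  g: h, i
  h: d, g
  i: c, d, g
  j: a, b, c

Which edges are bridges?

a-f, b-j, d-e

The edges on the cycle a-j-c-i-d-a are not bridges since each lies on that cycle.
But removing e-d disconnects e from d; removing a-f disconnects a from f; removing b-j disconnects b from j — these are bridges.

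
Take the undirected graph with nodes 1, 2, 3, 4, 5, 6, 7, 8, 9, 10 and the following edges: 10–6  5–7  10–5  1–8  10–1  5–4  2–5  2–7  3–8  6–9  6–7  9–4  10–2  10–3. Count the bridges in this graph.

0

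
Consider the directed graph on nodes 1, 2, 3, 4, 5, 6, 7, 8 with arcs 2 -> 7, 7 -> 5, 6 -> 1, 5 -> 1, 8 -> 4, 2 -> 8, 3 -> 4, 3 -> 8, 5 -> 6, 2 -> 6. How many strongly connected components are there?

8

{6} is an SCC by itself.
{3} is an SCC by itself.
{8} is an SCC by itself.
{7} is an SCC by itself.
{2} is an SCC by itself.
(and 3 more singleton SCCs)
That gives 8 strongly connected components.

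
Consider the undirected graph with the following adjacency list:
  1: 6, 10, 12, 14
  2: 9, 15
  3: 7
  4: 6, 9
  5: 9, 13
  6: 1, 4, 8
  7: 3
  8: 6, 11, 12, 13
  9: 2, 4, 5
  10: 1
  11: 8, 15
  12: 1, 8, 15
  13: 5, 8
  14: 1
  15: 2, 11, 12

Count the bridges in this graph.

3

The edges on the cycle 8-6-4-9-5-13-8 are not bridges since each lies on that cycle.
But removing 7-3 disconnects 7 from 3; removing 10-1 disconnects 10 from 1; removing 14-1 disconnects 14 from 1 — these are bridges.
That makes 3 bridges.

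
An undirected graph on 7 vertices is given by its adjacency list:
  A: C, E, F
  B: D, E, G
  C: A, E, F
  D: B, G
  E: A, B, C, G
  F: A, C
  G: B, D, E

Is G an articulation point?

Deleting G leaves 1 component (was 1) (its neighbors B, D, E remain connected to each other), so G is not a cut vertex.

No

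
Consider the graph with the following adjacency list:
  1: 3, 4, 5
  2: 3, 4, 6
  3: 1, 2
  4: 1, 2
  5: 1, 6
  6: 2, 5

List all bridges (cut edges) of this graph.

The edges on the cycle 1-5-6-2-3-1 are not bridges since each lies on that cycle.
Every edge lies on some cycle, so there are no bridges.

none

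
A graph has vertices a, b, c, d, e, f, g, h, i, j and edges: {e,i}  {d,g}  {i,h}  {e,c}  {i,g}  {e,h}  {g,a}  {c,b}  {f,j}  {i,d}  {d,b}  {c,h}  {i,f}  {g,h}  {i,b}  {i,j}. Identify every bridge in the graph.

a-g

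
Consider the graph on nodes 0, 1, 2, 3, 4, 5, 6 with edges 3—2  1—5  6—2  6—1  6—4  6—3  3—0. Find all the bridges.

The edges on the cycle 6-3-2-6 are not bridges since each lies on that cycle.
But removing 3—0 disconnects 3 from 0; removing 1—5 disconnects 1 from 5; removing 6—4 disconnects 6 from 4; removing 6—1 disconnects 6 from 1 — these are bridges.

0-3, 1-5, 1-6, 4-6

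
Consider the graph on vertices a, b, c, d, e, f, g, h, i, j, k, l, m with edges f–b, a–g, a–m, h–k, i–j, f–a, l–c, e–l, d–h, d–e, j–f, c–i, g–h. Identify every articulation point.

a, f, h

Removing a increases the component count from 1 to 2, so a is a cut vertex.
Removing f increases the component count from 1 to 2, so f is a cut vertex.
Removing h increases the component count from 1 to 2, so h is a cut vertex.
By contrast removing l leaves 1 component; it is not a cut vertex. No other vertex is a cut vertex either.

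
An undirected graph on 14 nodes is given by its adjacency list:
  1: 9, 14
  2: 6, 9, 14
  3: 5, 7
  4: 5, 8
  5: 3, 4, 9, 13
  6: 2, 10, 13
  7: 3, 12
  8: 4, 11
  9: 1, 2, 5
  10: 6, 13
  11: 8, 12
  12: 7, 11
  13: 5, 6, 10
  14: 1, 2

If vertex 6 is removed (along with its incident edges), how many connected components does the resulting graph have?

With 6 gone, the remaining components are: {1, 2, 3, 4, 5, 7, 8, 9, 10, 11, 12, 13, 14}.
That is 1 component.

1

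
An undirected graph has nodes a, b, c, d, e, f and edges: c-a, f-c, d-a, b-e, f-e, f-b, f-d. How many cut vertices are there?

Removing f increases the component count from 1 to 2, so f is a cut vertex.
By contrast removing d leaves 1 component; it is not a cut vertex. No other vertex is a cut vertex either.

1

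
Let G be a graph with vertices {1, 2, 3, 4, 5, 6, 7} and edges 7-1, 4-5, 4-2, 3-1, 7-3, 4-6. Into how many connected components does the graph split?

2

Starting from 1 we can reach 1, 3, 7. That is one component of size 3.
Starting from 2 we can reach 2, 4, 5, 6. That is one component of size 4.
Total: 2 components.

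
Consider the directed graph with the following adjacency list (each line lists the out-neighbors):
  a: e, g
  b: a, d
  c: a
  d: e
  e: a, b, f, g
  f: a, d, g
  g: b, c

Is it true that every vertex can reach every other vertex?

Yes

From b we can reach every vertex (a, b, c, d, e, f, g), and every vertex can reach b (a, b, c, d, e, f, g). So the whole graph is one strongly connected component.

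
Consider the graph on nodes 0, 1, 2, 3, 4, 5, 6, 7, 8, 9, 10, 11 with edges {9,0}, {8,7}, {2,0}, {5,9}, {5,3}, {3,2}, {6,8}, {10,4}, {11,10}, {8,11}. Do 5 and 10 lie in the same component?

The component containing 5 is {0, 2, 3, 5, 9}, and 10 is not in it.

No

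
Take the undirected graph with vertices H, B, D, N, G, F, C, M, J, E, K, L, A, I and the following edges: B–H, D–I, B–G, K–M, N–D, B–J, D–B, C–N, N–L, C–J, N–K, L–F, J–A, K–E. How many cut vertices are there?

6

Removing B increases the component count from 1 to 3, so B is a cut vertex.
Removing D increases the component count from 1 to 2, so D is a cut vertex.
Removing J increases the component count from 1 to 2, so J is a cut vertex.
Likewise K, L, N are cut vertices.
By contrast removing H leaves 1 component; it is not a cut vertex. No other vertex is a cut vertex either.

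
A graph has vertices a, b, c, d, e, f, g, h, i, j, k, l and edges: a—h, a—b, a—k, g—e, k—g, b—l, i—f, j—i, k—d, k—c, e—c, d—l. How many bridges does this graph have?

3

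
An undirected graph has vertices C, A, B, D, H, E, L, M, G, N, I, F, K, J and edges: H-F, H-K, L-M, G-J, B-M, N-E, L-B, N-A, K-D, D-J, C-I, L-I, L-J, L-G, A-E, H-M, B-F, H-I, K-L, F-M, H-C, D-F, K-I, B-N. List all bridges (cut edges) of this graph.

B-N

The edges on the cycle N-A-E-N are not bridges since each lies on that cycle.
But removing B-N disconnects B from N — this is a bridge.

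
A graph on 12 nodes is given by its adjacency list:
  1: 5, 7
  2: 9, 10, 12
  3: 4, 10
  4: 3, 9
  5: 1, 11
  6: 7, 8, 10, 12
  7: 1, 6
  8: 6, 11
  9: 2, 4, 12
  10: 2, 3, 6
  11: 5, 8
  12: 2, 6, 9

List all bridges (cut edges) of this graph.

none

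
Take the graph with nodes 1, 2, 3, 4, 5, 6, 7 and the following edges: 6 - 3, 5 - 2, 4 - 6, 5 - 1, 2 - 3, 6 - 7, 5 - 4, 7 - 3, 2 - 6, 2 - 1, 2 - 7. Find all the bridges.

none

The edges on the cycle 5-2-6-4-5 are not bridges since each lies on that cycle.
Every edge lies on some cycle, so there are no bridges.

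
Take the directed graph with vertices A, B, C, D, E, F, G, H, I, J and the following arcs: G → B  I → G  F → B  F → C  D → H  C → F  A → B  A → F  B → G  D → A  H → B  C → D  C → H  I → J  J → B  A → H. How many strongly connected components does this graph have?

6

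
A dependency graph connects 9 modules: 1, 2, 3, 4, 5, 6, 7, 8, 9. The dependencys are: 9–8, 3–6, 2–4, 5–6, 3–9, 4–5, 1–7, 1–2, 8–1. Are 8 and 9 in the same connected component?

Yes

From 8 we can reach 1, 2, 3, 4, 5, 6, 7, 8, 9, which includes 9.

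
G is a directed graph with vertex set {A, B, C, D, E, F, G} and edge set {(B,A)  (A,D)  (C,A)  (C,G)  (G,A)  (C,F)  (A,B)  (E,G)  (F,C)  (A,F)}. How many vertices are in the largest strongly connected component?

5

{A, B, C, F, G} are all mutually reachable — one SCC of size 5.
{D} is an SCC by itself.
{E} is an SCC by itself.
The largest has 5 vertices.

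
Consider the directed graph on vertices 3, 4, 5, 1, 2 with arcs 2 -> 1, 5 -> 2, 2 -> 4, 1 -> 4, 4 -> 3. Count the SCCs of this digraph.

5

{3} is an SCC by itself.
{1} is an SCC by itself.
{5} is an SCC by itself.
{4} is an SCC by itself.
{2} is an SCC by itself.
That gives 5 strongly connected components.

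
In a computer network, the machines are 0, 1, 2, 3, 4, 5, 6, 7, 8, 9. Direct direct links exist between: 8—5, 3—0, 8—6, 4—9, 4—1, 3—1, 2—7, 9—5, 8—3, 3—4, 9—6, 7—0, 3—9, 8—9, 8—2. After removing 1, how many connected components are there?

1

With 1 gone, the remaining components are: {0, 2, 3, 4, 5, 6, 7, 8, 9}.
That is 1 component.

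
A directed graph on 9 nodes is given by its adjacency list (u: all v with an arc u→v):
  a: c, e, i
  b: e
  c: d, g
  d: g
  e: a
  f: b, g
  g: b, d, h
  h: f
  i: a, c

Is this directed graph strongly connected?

From f we can reach every vertex (a, b, c, d, e, f, g, h, i), and every vertex can reach f (a, b, c, d, e, f, g, h, i). So the whole graph is one strongly connected component.

Yes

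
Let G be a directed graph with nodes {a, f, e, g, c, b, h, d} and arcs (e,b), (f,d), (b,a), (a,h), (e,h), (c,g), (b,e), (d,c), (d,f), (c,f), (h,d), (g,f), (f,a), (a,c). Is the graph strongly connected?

There is no directed path from g to b, so the graph is not strongly connected.

No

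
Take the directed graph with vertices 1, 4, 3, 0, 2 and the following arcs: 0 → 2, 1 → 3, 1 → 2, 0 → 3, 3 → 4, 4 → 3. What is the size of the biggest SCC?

{3, 4} are all mutually reachable — one SCC of size 2.
{1} is an SCC by itself.
{0} is an SCC by itself.
{2} is an SCC by itself.
The largest has 2 vertices.

2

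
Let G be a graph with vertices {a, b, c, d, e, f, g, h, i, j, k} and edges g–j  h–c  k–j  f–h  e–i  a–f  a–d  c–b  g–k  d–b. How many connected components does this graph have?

3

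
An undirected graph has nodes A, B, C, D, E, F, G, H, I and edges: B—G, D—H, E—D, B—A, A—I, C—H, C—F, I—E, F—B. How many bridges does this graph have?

1

The edges on the cycle C-F-B-A-I-E-D-H-C are not bridges since each lies on that cycle.
But removing G—B disconnects G from B — this is a bridge.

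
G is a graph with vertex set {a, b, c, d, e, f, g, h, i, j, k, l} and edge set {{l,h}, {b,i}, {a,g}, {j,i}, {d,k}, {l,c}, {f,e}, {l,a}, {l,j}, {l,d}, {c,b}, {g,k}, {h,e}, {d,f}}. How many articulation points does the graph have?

Removing l increases the component count from 1 to 2, so l is a cut vertex.
By contrast removing a leaves 1 component; it is not a cut vertex. No other vertex is a cut vertex either.

1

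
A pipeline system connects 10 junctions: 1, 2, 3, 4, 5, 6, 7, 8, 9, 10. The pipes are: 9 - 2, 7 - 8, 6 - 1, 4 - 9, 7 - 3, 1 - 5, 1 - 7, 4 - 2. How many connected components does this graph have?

10 is isolated — a component by itself.
Starting from 2 we can reach 2, 4, 9. That is one component of size 3.
Starting from 1 we can reach 1, 3, 5, 6, 7, 8. That is one component of size 6.
Total: 3 components.

3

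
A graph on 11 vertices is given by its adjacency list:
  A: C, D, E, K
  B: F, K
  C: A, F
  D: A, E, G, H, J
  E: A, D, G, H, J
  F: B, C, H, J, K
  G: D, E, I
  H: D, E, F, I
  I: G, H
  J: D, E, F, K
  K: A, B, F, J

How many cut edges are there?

0

The edges on the cycle J-F-H-I-G-D-J are not bridges since each lies on that cycle.
Every edge lies on some cycle, so there are no bridges.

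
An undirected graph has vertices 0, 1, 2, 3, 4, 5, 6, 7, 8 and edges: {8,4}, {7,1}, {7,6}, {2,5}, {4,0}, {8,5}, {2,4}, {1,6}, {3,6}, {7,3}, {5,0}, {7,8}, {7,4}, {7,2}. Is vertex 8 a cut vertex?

No

Deleting 8 leaves 1 component (was 1) (its neighbors 4, 5, 7 remain connected to each other), so 8 is not a cut vertex.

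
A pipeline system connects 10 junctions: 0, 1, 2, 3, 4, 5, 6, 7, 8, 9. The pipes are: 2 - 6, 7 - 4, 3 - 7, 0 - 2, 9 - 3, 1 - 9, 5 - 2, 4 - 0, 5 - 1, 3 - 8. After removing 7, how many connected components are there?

With 7 gone, the remaining components are: {0, 1, 2, 3, 4, 5, 6, 8, 9}.
That is 1 component.

1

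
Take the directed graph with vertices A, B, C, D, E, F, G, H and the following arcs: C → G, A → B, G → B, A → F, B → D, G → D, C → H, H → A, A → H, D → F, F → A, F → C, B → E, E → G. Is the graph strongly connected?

From B we can reach every vertex (A, B, C, D, E, F, G, H), and every vertex can reach B (A, B, C, D, E, F, G, H). So the whole graph is one strongly connected component.

Yes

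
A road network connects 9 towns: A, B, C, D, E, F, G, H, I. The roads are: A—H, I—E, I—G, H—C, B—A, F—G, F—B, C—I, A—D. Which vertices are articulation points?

A, I

Removing A increases the component count from 1 to 2, so A is a cut vertex.
Removing I increases the component count from 1 to 2, so I is a cut vertex.
By contrast removing D leaves 1 component; it is not a cut vertex. No other vertex is a cut vertex either.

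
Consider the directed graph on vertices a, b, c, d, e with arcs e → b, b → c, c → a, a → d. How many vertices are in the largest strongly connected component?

1

{b} is an SCC by itself.
{a} is an SCC by itself.
{c} is an SCC by itself.
{e} is an SCC by itself.
{d} is an SCC by itself.
The largest has 1 vertex.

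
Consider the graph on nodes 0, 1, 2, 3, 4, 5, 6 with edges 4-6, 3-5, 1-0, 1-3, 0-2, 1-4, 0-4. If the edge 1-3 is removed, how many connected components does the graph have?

2

Before removal there is 1 component.
1-3 is a bridge — removing it separates 1's side from 3's side.
After removal: 2 components.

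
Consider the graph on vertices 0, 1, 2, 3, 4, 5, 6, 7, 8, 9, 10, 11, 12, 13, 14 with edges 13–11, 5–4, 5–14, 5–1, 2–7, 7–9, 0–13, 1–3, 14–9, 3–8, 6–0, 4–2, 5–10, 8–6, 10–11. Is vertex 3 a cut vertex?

Deleting 3 leaves 2 components (was 2), so 3 is not a cut vertex.

No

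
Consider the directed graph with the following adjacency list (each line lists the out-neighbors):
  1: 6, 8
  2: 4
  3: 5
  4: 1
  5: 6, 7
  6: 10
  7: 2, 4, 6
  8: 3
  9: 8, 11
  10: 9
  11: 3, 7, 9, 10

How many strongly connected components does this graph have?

{1, 2, 3, 4, 5, 6, 7, 8, 9, 10, 11} are all mutually reachable — one SCC of size 11.
That gives 1 strongly connected component.

1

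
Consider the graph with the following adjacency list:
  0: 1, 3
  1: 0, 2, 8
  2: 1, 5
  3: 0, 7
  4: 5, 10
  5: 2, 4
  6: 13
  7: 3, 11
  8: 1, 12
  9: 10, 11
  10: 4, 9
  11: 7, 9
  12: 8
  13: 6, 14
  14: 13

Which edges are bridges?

The edges on the cycle 4-5-2-1-0-3-7-11-9-10-4 are not bridges since each lies on that cycle.
But removing 13-14 disconnects 13 from 14; removing 6-13 disconnects 6 from 13; removing 8-12 disconnects 8 from 12; removing 8-1 disconnects 8 from 1 — these are bridges.

1-8, 12-8, 13-14, 13-6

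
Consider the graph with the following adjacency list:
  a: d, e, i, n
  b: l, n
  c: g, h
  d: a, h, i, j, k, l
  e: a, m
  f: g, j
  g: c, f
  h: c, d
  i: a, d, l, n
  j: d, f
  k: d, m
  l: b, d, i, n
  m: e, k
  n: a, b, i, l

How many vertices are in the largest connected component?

Starting from a we can reach a, b, c, d, e, f, g, h, i, j, k, l, m, n. That is one component of size 14.
The largest has 14 vertices.

14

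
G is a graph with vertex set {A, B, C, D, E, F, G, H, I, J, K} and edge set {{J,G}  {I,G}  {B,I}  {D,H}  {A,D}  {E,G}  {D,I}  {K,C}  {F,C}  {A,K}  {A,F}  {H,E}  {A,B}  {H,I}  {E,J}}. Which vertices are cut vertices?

A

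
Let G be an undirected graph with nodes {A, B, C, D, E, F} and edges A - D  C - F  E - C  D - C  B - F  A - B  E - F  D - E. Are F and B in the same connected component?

From F we can reach A, B, C, D, E, F, which includes B.

Yes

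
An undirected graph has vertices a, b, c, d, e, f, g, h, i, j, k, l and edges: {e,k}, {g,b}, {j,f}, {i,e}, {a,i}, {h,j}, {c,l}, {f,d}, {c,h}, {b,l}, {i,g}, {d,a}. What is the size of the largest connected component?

Starting from a we can reach a, b, c, d, e, f, g, h, i, j, k, l. That is one component of size 12.
The largest has 12 vertices.

12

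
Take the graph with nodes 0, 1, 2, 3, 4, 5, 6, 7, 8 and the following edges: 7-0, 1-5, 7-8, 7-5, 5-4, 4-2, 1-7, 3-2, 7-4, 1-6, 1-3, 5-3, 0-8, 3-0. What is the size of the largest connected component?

Starting from 0 we can reach 0, 1, 2, 3, 4, 5, 6, 7, 8. That is one component of size 9.
The largest has 9 vertices.

9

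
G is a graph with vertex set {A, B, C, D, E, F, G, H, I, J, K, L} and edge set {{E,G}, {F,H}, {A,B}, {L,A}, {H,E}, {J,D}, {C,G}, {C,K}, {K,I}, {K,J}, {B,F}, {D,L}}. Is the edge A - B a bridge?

No

After removing A - B, the path A-L-D-J-K-C-G-E-H-F-B still connects them, so the edge is not a bridge.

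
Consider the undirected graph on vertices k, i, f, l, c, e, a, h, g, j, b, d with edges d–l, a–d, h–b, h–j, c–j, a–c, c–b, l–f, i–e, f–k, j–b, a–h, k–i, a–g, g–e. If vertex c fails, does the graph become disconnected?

No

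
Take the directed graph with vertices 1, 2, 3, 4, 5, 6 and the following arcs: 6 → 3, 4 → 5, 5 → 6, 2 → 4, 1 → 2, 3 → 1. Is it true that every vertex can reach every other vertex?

Yes

From 3 we can reach every vertex (1, 2, 3, 4, 5, 6), and every vertex can reach 3 (1, 2, 3, 4, 5, 6). So the whole graph is one strongly connected component.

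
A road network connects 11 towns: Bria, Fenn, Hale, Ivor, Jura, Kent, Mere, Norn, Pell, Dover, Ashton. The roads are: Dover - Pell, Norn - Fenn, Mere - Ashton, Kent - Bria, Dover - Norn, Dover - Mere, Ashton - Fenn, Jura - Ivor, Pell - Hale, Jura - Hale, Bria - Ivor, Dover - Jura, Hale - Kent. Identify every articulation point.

Removing Dover increases the component count from 1 to 2, so Dover is a cut vertex.
By contrast removing Hale leaves 1 component; it is not a cut vertex. No other vertex is a cut vertex either.

Dover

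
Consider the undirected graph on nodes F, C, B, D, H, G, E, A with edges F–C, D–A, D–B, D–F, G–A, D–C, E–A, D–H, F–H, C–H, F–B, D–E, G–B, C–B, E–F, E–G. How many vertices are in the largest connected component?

Starting from A we can reach A, B, C, D, E, F, G, H. That is one component of size 8.
The largest has 8 vertices.

8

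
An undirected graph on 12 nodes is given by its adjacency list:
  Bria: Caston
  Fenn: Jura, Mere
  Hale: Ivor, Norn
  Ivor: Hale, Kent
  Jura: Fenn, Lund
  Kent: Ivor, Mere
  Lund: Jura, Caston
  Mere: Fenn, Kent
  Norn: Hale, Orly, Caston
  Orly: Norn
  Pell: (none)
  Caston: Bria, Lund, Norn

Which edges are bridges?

Bria-Caston, Norn-Orly

The edges on the cycle Hale-Norn-Caston-Lund-Jura-Fenn-Mere-Kent-Ivor-Hale are not bridges since each lies on that cycle.
But removing Norn-Orly disconnects Norn from Orly; removing Caston-Bria disconnects Caston from Bria — these are bridges.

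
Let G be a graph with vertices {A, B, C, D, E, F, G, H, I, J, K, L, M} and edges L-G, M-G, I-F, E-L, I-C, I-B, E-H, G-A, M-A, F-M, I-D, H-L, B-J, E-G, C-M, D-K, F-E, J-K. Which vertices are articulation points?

Removing I increases the component count from 1 to 2, so I is a cut vertex.
By contrast removing E leaves 1 component; it is not a cut vertex. No other vertex is a cut vertex either.

I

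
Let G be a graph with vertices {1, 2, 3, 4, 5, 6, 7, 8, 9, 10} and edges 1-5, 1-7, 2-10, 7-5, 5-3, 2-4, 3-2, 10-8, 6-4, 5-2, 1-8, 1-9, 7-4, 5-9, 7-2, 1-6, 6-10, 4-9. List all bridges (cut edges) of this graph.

The edges on the cycle 1-6-10-2-3-5-7-1 are not bridges since each lies on that cycle.
Every edge lies on some cycle, so there are no bridges.

none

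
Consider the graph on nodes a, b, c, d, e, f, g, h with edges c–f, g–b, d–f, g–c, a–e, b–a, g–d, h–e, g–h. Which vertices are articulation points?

Removing g increases the component count from 1 to 2, so g is a cut vertex.
By contrast removing f leaves 1 component; it is not a cut vertex. No other vertex is a cut vertex either.

g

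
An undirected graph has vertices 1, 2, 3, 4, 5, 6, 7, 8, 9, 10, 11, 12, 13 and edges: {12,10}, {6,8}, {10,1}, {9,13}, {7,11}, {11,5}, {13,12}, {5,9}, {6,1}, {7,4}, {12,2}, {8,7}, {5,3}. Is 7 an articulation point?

Yes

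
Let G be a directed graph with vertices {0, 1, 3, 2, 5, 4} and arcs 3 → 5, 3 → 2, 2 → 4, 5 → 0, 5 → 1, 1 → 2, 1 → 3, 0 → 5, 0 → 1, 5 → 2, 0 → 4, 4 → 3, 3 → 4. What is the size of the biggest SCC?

6

{0, 1, 2, 3, 4, 5} are all mutually reachable — one SCC of size 6.
The largest has 6 vertices.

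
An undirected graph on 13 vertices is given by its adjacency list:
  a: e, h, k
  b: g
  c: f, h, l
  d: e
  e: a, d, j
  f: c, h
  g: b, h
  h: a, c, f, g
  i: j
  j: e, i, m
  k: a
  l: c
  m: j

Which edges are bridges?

a-e, a-h, a-k, b-g, c-l, d-e, e-j, g-h, i-j, j-m

The edges on the cycle f-c-h-f are not bridges since each lies on that cycle.
But removing h-a disconnects h from a; removing j-m disconnects j from m; removing d-e disconnects d from e; removing k-a disconnects k from a — these are bridges.
In total 10 edges are bridges.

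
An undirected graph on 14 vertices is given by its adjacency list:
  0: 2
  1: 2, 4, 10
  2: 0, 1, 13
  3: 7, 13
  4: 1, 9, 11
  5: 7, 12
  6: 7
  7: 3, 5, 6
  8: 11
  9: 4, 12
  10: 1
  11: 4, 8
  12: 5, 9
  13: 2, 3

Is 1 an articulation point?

Yes

Deleting 1 raises the number of components from 1 to 2, so 1 is a cut vertex.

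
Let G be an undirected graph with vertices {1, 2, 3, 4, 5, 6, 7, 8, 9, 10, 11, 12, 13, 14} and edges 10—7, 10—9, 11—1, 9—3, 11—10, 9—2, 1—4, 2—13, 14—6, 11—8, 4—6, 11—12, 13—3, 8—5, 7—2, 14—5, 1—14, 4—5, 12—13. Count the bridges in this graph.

0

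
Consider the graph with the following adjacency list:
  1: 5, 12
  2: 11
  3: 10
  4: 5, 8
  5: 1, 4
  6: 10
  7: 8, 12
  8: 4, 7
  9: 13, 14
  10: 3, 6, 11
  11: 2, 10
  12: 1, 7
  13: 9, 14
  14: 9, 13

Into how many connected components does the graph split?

Starting from 9 we can reach 9, 13, 14. That is one component of size 3.
Starting from 2 we can reach 2, 3, 6, 10, 11. That is one component of size 5.
Starting from 1 we can reach 1, 4, 5, 7, 8, 12. That is one component of size 6.
Total: 3 components.

3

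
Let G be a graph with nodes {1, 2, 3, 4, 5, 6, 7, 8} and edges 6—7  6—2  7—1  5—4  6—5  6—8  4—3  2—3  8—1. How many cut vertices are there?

1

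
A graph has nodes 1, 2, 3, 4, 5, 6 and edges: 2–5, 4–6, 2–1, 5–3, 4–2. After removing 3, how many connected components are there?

With 3 gone, the remaining components are: {1, 2, 4, 5, 6}.
That is 1 component.

1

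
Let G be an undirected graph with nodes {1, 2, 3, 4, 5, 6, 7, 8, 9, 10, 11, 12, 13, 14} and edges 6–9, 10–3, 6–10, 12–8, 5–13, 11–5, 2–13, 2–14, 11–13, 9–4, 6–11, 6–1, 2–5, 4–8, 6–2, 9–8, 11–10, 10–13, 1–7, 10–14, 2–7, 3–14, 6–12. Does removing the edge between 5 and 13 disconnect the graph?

No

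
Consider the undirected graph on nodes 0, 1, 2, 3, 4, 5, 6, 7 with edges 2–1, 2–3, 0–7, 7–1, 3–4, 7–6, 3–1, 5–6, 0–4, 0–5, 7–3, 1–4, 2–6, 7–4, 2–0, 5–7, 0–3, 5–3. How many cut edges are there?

The edges on the cycle 7-3-1-7 are not bridges since each lies on that cycle.
Every edge lies on some cycle, so there are no bridges.

0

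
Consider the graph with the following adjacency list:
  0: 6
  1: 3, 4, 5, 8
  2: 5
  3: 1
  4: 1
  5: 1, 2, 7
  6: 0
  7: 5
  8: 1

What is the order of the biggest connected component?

7

Starting from 0 we can reach 0, 6. That is one component of size 2.
Starting from 1 we can reach 1, 2, 3, 4, 5, 7, 8. That is one component of size 7.
The largest has 7 vertices.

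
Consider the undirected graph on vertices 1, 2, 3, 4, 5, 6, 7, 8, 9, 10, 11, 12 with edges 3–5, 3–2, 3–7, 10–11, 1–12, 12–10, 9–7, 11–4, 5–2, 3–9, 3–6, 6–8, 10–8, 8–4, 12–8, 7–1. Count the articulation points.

1

Removing 3 increases the component count from 1 to 2, so 3 is a cut vertex.
By contrast removing 8 leaves 1 component; it is not a cut vertex. No other vertex is a cut vertex either.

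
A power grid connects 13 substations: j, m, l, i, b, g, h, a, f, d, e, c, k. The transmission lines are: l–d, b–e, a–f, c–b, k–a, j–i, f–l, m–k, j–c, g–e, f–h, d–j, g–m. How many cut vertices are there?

2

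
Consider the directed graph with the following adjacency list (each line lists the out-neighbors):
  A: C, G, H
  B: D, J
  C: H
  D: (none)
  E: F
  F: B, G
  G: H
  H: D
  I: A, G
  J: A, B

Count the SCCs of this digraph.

{B, J} are all mutually reachable — one SCC of size 2.
{H} is an SCC by itself.
{E} is an SCC by itself.
{I} is an SCC by itself.
{C} is an SCC by itself.
(and 4 more singleton SCCs)
That gives 9 strongly connected components.

9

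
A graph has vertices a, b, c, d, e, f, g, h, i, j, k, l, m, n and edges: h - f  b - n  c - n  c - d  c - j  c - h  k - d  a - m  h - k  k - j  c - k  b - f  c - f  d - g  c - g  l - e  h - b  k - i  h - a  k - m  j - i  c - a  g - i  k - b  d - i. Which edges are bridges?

e-l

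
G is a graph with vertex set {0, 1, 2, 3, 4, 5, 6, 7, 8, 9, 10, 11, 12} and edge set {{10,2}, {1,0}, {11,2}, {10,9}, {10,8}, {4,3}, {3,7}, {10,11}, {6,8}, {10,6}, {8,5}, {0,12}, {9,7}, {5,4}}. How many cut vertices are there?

2

Removing 0 increases the component count from 2 to 3, so 0 is a cut vertex.
Removing 10 increases the component count from 2 to 3, so 10 is a cut vertex.
By contrast removing 11 leaves 2 components; it is not a cut vertex. No other vertex is a cut vertex either.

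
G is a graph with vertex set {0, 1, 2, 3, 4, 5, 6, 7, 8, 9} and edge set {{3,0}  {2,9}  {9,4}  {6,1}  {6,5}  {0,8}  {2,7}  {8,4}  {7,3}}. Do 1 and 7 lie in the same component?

No

The component containing 1 is {1, 5, 6}, and 7 is not in it.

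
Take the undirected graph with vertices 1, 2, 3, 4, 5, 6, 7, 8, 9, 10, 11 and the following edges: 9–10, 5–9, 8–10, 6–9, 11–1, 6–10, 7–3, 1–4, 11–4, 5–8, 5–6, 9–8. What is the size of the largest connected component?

5

2 is isolated — a component by itself.
Starting from 3 we can reach 3, 7. That is one component of size 2.
Starting from 1 we can reach 1, 4, 11. That is one component of size 3.
Starting from 5 we can reach 5, 6, 8, 9, 10. That is one component of size 5.
The largest has 5 vertices.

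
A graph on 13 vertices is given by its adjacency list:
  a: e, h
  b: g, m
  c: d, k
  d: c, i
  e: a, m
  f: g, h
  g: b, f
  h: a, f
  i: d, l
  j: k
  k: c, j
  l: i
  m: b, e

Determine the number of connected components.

Starting from c we can reach c, d, i, j, k, l. That is one component of size 6.
Starting from a we can reach a, b, e, f, g, h, m. That is one component of size 7.
Total: 2 components.

2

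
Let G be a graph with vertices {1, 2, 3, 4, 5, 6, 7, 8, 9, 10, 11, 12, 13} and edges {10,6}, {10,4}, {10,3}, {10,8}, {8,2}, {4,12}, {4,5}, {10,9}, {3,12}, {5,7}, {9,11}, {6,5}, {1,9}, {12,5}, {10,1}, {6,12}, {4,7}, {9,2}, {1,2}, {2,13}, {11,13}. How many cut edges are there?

0

The edges on the cycle 10-1-9-10 are not bridges since each lies on that cycle.
Every edge lies on some cycle, so there are no bridges.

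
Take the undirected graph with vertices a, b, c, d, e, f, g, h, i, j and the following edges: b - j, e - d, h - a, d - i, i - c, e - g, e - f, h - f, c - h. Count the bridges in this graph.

3

The edges on the cycle e-d-i-c-h-f-e are not bridges since each lies on that cycle.
But removing b - j disconnects b from j; removing e - g disconnects e from g; removing h - a disconnects h from a — these are bridges.
That makes 3 bridges.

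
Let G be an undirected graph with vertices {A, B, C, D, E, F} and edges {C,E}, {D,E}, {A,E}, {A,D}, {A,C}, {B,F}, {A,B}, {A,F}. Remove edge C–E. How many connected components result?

C and E are still connected via C-A-E, so the component count stays at 1.

1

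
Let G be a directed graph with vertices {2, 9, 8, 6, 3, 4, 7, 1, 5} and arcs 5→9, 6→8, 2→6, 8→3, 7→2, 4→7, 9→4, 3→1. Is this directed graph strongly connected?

No

There is no directed path from 2 to 7, so the graph is not strongly connected.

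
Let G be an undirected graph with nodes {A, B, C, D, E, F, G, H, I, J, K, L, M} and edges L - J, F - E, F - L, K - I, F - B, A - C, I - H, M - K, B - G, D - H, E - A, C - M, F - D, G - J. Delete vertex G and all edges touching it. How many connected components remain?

With G gone, the remaining components are: {A, B, C, D, E, F, H, I, J, K, L, M}.
That is 1 component.

1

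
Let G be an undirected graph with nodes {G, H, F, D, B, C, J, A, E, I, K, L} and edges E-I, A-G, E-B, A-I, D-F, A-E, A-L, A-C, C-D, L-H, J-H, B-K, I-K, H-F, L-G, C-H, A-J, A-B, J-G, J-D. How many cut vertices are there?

Removing A increases the component count from 1 to 2, so A is a cut vertex.
By contrast removing D leaves 1 component; it is not a cut vertex. No other vertex is a cut vertex either.

1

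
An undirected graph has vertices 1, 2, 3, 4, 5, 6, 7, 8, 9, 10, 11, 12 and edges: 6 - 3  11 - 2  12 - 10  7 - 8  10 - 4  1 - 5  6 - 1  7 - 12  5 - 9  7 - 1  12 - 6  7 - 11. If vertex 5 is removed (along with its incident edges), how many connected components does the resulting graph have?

2

With 5 gone, the remaining components are: {9}; {1, 2, 3, 4, 6, 7, 8, 10, 11, 12}.
That is 2 components.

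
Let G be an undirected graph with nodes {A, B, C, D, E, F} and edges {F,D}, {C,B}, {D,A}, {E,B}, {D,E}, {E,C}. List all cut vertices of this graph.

D, E

Removing D increases the component count from 1 to 3, so D is a cut vertex.
Removing E increases the component count from 1 to 2, so E is a cut vertex.
By contrast removing B leaves 1 component; it is not a cut vertex. No other vertex is a cut vertex either.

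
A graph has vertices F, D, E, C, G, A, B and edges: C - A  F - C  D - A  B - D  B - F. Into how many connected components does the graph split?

3

G is isolated — a component by itself.
E is isolated — a component by itself.
Starting from A we can reach A, B, C, D, F. That is one component of size 5.
Total: 3 components.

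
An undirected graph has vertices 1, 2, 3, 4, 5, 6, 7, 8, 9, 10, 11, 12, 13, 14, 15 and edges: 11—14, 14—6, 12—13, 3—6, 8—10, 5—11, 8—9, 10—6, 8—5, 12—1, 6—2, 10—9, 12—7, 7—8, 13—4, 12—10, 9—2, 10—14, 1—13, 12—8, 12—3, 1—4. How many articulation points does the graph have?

1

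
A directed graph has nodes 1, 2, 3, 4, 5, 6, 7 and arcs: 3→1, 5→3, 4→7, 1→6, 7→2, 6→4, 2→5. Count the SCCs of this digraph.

{1, 2, 3, 4, 5, 6, 7} are all mutually reachable — one SCC of size 7.
That gives 1 strongly connected component.

1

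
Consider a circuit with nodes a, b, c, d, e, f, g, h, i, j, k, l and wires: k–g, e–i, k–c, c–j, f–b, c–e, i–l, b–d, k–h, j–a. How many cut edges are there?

removing i–l disconnects i from l; removing f–b disconnects f from b; removing c–e disconnects c from e; removing c–k disconnects c from k — these are bridges.
In total 10 edges are bridges.

10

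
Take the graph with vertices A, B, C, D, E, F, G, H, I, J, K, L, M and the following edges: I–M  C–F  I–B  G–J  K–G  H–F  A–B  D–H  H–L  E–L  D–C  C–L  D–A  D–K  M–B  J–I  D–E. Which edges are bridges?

none

The edges on the cycle I-M-B-I are not bridges since each lies on that cycle.
Every edge lies on some cycle, so there are no bridges.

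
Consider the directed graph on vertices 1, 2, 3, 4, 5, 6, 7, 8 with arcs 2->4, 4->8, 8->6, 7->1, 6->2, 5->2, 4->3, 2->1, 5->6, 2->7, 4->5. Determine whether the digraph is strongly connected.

No

There is no directed path from 1 to 6, so the graph is not strongly connected.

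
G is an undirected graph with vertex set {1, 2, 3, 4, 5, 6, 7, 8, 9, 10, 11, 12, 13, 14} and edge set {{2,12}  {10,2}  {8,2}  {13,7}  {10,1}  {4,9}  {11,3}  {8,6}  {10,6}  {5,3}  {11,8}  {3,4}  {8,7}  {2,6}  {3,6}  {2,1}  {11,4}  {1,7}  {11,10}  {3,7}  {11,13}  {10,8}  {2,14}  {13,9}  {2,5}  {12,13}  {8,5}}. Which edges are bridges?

14-2

The edges on the cycle 11-10-8-5-3-11 are not bridges since each lies on that cycle.
But removing 14 - 2 disconnects 14 from 2 — this is a bridge.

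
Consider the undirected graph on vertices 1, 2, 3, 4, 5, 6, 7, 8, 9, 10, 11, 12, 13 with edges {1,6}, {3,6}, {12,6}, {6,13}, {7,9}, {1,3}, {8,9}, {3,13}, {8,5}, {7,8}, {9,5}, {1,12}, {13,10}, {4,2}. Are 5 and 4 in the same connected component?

No

The component containing 5 is {5, 7, 8, 9}, and 4 is not in it.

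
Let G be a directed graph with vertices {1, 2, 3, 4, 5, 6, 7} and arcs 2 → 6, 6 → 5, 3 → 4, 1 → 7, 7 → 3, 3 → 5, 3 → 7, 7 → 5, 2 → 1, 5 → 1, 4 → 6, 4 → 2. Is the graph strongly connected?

Yes

From 4 we can reach every vertex (1, 2, 3, 4, 5, 6, 7), and every vertex can reach 4 (1, 2, 3, 4, 5, 6, 7). So the whole graph is one strongly connected component.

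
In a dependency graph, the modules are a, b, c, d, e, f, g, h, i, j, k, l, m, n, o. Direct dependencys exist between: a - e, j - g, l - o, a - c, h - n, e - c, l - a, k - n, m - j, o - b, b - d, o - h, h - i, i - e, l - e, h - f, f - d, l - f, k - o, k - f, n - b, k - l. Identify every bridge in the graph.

The edges on the cycle k-l-a-e-i-h-o-k are not bridges since each lies on that cycle.
But removing j - g disconnects j from g; removing m - j disconnects m from j — these are bridges.

g-j, j-m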